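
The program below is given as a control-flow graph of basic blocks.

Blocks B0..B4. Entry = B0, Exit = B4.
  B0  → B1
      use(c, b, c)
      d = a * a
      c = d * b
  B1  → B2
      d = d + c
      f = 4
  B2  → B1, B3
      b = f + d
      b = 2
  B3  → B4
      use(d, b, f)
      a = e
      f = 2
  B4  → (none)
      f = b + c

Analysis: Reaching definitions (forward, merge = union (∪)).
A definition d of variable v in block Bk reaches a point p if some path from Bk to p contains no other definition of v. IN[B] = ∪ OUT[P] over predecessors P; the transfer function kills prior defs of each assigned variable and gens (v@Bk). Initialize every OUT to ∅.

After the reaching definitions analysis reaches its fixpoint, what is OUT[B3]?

Answer: {a@B3, b@B2, c@B0, d@B1, f@B3}

Working:
Fixpoint table:
  B0: | IN={} | OUT={c@B0, d@B0}
  B1: | IN={b@B2, c@B0, d@B0, d@B1, f@B1} | OUT={b@B2, c@B0, d@B1, f@B1}
  B2: | IN={b@B2, c@B0, d@B1, f@B1} | OUT={b@B2, c@B0, d@B1, f@B1}
  B3: | IN={b@B2, c@B0, d@B1, f@B1} | OUT={a@B3, b@B2, c@B0, d@B1, f@B3}
  B4: | IN={a@B3, b@B2, c@B0, d@B1, f@B3} | OUT={a@B3, b@B2, c@B0, d@B1, f@B4}

Merge at B3: IN[B3] = OUT[B2] = {b@B2, c@B0, d@B1, f@B1}
Applying B3's transfer function to that IN value gives OUT[B3] (row B3 above).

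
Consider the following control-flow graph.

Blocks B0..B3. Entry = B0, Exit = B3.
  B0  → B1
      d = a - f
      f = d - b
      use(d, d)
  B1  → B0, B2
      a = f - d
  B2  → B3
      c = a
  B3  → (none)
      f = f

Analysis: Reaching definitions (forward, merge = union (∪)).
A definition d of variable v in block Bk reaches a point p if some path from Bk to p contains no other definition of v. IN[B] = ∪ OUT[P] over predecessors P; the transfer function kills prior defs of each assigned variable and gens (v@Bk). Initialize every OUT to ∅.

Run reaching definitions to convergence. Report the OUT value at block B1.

Answer: {a@B1, d@B0, f@B0}

Working:
Per-block solution:
  B0: | IN={a@B1, d@B0, f@B0} | OUT={a@B1, d@B0, f@B0}
  B1: | IN={a@B1, d@B0, f@B0} | OUT={a@B1, d@B0, f@B0}
  B2: | IN={a@B1, d@B0, f@B0} | OUT={a@B1, c@B2, d@B0, f@B0}
  B3: | IN={a@B1, c@B2, d@B0, f@B0} | OUT={a@B1, c@B2, d@B0, f@B3}

Merge at B1: IN[B1] = OUT[B0] = {a@B1, d@B0, f@B0}
Applying B1's transfer function to that IN value gives OUT[B1] (row B1 above).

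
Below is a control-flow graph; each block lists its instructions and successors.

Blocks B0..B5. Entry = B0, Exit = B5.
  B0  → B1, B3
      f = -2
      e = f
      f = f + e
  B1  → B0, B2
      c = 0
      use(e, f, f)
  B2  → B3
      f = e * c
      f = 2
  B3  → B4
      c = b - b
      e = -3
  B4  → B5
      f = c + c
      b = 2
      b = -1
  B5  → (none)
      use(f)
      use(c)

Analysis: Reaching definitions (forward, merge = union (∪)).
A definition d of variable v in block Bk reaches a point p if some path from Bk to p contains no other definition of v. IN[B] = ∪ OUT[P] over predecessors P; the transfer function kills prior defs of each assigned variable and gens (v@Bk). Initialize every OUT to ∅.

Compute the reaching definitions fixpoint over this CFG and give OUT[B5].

Answer: {b@B4, c@B3, e@B3, f@B4}

Working:
Fixpoint table:
  B0:  IN={c@B1, e@B0, f@B0}  OUT={c@B1, e@B0, f@B0}
  B1:  IN={c@B1, e@B0, f@B0}  OUT={c@B1, e@B0, f@B0}
  B2:  IN={c@B1, e@B0, f@B0}  OUT={c@B1, e@B0, f@B2}
  B3:  IN={c@B1, e@B0, f@B0, f@B2}  OUT={c@B3, e@B3, f@B0, f@B2}
  B4:  IN={c@B3, e@B3, f@B0, f@B2}  OUT={b@B4, c@B3, e@B3, f@B4}
  B5:  IN={b@B4, c@B3, e@B3, f@B4}  OUT={b@B4, c@B3, e@B3, f@B4}

Merge at B5: IN[B5] = OUT[B4] = {b@B4, c@B3, e@B3, f@B4}
Applying B5's transfer function to that IN value gives OUT[B5] (row B5 above).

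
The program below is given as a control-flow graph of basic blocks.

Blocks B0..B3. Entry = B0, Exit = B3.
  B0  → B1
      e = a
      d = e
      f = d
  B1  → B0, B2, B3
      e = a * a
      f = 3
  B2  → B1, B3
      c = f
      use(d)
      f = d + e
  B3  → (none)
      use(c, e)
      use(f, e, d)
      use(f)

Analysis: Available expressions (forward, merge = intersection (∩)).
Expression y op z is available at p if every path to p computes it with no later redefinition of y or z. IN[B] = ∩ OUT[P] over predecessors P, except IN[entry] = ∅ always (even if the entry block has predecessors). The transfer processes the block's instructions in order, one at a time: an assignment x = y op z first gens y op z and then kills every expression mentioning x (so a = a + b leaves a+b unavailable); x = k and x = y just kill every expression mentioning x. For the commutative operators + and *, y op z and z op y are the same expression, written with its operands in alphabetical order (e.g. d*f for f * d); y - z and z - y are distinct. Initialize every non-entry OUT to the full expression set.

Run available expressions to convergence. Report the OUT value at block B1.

Answer: {a*a}

Working:
Per-block solution:
  B0:  IN={}  OUT={}
  B1:  IN={}  OUT={a*a}
  B2:  IN={a*a}  OUT={a*a, d+e}
  B3:  IN={a*a}  OUT={a*a}

Merge at B1: IN[B1] = OUT[B0] ∩ OUT[B2] = {}
Applying B1's transfer function to that IN value gives OUT[B1] (row B1 above).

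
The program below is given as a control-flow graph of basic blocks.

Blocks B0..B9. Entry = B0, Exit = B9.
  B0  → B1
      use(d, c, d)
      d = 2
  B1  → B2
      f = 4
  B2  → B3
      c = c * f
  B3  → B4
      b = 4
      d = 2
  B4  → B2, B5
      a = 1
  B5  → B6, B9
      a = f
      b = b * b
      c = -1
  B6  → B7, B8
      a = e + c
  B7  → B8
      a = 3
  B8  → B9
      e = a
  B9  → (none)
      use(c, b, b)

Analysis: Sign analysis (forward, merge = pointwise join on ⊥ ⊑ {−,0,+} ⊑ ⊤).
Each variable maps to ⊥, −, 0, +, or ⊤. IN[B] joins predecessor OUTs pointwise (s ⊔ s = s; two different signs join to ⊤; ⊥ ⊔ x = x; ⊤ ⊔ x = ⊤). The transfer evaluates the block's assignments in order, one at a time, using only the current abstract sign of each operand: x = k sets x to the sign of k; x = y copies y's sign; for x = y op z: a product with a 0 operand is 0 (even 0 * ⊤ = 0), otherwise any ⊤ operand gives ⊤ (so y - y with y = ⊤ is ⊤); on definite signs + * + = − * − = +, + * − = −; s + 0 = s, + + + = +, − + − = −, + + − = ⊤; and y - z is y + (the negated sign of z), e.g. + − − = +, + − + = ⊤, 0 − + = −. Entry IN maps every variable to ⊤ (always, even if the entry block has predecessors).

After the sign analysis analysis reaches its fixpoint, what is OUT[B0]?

Converged values:
  B0: | IN=(all ⊤) | OUT={d:+; rest ⊤}
  B1: | IN={d:+; rest ⊤} | OUT={d:+, f:+; rest ⊤}
  B2: | IN={d:+, f:+; rest ⊤} | OUT={d:+, f:+; rest ⊤}
  B3: | IN={d:+, f:+; rest ⊤} | OUT={b:+, d:+, f:+; rest ⊤}
  B4: | IN={b:+, d:+, f:+; rest ⊤} | OUT={a:+, b:+, d:+, f:+; rest ⊤}
  B5: | IN={a:+, b:+, d:+, f:+; rest ⊤} | OUT={a:+, b:+, c:-, d:+, f:+; rest ⊤}
  B6: | IN={a:+, b:+, c:-, d:+, f:+; rest ⊤} | OUT={b:+, c:-, d:+, f:+; rest ⊤}
  B7: | IN={b:+, c:-, d:+, f:+; rest ⊤} | OUT={a:+, b:+, c:-, d:+, f:+; rest ⊤}
  B8: | IN={b:+, c:-, d:+, f:+; rest ⊤} | OUT={b:+, c:-, d:+, f:+; rest ⊤}
  B9: | IN={b:+, c:-, d:+, f:+; rest ⊤} | OUT={b:+, c:-, d:+, f:+; rest ⊤}

B0 is the boundary node: IN[B0] = {a: ⊤, b: ⊤, c: ⊤, d: ⊤, e: ⊤, f: ⊤}
Applying B0's transfer function to that IN value gives OUT[B0] (row B0 above).

Answer: {a: ⊤, b: ⊤, c: ⊤, d: +, e: ⊤, f: ⊤}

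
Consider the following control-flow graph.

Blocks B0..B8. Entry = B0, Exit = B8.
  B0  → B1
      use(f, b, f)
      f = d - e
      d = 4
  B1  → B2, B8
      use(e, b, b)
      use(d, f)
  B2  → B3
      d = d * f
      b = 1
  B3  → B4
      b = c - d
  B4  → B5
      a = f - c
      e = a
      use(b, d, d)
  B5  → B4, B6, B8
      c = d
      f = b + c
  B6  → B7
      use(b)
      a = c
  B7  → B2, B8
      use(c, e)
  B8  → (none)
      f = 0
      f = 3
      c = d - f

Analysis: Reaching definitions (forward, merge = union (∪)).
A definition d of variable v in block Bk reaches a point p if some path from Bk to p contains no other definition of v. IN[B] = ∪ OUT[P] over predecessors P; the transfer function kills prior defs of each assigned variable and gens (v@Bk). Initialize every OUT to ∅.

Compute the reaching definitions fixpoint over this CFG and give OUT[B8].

Answer: {a@B4, a@B6, b@B3, c@B8, d@B0, d@B2, e@B4, f@B8}

Trace:
Fixpoint table:
  B0:  IN={}  OUT={d@B0, f@B0}
  B1:  IN={d@B0, f@B0}  OUT={d@B0, f@B0}
  B2:  IN={a@B6, b@B3, c@B5, d@B0, d@B2, e@B4, f@B0, f@B5}  OUT={a@B6, b@B2, c@B5, d@B2, e@B4, f@B0, f@B5}
  B3:  IN={a@B6, b@B2, c@B5, d@B2, e@B4, f@B0, f@B5}  OUT={a@B6, b@B3, c@B5, d@B2, e@B4, f@B0, f@B5}
  B4:  IN={a@B4, a@B6, b@B3, c@B5, d@B2, e@B4, f@B0, f@B5}  OUT={a@B4, b@B3, c@B5, d@B2, e@B4, f@B0, f@B5}
  B5:  IN={a@B4, b@B3, c@B5, d@B2, e@B4, f@B0, f@B5}  OUT={a@B4, b@B3, c@B5, d@B2, e@B4, f@B5}
  B6:  IN={a@B4, b@B3, c@B5, d@B2, e@B4, f@B5}  OUT={a@B6, b@B3, c@B5, d@B2, e@B4, f@B5}
  B7:  IN={a@B6, b@B3, c@B5, d@B2, e@B4, f@B5}  OUT={a@B6, b@B3, c@B5, d@B2, e@B4, f@B5}
  B8:  IN={a@B4, a@B6, b@B3, c@B5, d@B0, d@B2, e@B4, f@B0, f@B5}  OUT={a@B4, a@B6, b@B3, c@B8, d@B0, d@B2, e@B4, f@B8}

Merge at B8: IN[B8] = OUT[B1] ⊔ OUT[B5] ⊔ OUT[B7] = {a@B4, a@B6, b@B3, c@B5, d@B0, d@B2, e@B4, f@B0, f@B5}
Applying B8's transfer function to that IN value gives OUT[B8] (row B8 above).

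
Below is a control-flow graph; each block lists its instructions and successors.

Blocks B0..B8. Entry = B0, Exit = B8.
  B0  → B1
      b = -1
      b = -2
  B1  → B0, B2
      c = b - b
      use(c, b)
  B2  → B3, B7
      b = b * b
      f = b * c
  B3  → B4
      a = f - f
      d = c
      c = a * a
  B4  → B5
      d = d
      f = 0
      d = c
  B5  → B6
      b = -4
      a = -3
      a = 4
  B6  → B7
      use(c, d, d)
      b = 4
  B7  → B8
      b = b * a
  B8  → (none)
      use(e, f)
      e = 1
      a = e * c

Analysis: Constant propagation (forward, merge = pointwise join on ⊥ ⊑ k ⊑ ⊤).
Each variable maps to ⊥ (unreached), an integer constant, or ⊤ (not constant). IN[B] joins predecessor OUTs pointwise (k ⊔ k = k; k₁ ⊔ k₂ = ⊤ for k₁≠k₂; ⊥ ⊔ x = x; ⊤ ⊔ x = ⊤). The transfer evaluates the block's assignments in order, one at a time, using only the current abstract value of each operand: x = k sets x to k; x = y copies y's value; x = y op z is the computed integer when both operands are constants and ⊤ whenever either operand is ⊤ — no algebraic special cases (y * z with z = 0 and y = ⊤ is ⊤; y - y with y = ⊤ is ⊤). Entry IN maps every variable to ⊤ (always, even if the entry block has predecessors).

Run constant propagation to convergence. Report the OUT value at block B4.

Answer: {a: 0, b: 4, c: 0, d: 0, e: ⊤, f: 0}

Trace:
Fixpoint table:
  B0:  IN=(all ⊤)  OUT={b:-2; rest ⊤}
  B1:  IN={b:-2; rest ⊤}  OUT={b:-2, c:0; rest ⊤}
  B2:  IN={b:-2, c:0; rest ⊤}  OUT={b:4, c:0, f:0; rest ⊤}
  B3:  IN={b:4, c:0, f:0; rest ⊤}  OUT={a:0, b:4, c:0, d:0, f:0; rest ⊤}
  B4:  IN={a:0, b:4, c:0, d:0, f:0; rest ⊤}  OUT={a:0, b:4, c:0, d:0, f:0; rest ⊤}
  B5:  IN={a:0, b:4, c:0, d:0, f:0; rest ⊤}  OUT={a:4, b:-4, c:0, d:0, f:0; rest ⊤}
  B6:  IN={a:4, b:-4, c:0, d:0, f:0; rest ⊤}  OUT={a:4, b:4, c:0, d:0, f:0; rest ⊤}
  B7:  IN={b:4, c:0, f:0; rest ⊤}  OUT={c:0, f:0; rest ⊤}
  B8:  IN={c:0, f:0; rest ⊤}  OUT={a:0, c:0, e:1, f:0; rest ⊤}

Merge at B4: IN[B4] = OUT[B3] = {a: 0, b: 4, c: 0, d: 0, e: ⊤, f: 0}
Applying B4's transfer function to that IN value gives OUT[B4] (row B4 above).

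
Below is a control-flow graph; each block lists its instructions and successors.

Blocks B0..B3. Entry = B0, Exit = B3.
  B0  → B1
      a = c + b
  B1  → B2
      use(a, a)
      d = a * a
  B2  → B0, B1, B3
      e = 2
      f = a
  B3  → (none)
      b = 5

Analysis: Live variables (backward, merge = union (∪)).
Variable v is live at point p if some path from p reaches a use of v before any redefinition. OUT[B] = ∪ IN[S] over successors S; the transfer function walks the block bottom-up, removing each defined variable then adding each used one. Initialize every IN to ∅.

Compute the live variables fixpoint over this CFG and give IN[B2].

Answer: {a, b, c}

Trace:
Per-block solution:
  B0:   IN={b, c}   OUT={a, b, c}
  B1:   IN={a, b, c}   OUT={a, b, c}
  B2:   IN={a, b, c}   OUT={a, b, c}
  B3:   IN={}   OUT={}

Merge at B2: OUT[B2] = IN[B0] ⊔ IN[B1] ⊔ IN[B3] = {a, b, c}
Applying B2's transfer function to that OUT value gives IN[B2] (row B2 above).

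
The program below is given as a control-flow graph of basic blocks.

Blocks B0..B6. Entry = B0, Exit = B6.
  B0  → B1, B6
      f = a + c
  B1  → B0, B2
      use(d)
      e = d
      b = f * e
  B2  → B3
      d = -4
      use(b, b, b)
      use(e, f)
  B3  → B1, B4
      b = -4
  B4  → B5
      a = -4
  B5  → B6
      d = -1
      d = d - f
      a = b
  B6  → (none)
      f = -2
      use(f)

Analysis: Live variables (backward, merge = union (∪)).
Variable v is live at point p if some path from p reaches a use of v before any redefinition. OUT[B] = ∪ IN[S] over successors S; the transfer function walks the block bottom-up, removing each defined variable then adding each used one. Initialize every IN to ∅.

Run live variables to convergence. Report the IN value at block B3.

Answer: {a, c, d, f}

Derivation:
Fixpoint table:
  B0:  IN={a, c, d}  OUT={a, c, d, f}
  B1:  IN={a, c, d, f}  OUT={a, b, c, d, e, f}
  B2:  IN={a, b, c, e, f}  OUT={a, c, d, f}
  B3:  IN={a, c, d, f}  OUT={a, b, c, d, f}
  B4:  IN={b, f}  OUT={b, f}
  B5:  IN={b, f}  OUT={}
  B6:  IN={}  OUT={}

Merge at B3: OUT[B3] = IN[B1] ⊔ IN[B4] = {a, b, c, d, f}
Applying B3's transfer function to that OUT value gives IN[B3] (row B3 above).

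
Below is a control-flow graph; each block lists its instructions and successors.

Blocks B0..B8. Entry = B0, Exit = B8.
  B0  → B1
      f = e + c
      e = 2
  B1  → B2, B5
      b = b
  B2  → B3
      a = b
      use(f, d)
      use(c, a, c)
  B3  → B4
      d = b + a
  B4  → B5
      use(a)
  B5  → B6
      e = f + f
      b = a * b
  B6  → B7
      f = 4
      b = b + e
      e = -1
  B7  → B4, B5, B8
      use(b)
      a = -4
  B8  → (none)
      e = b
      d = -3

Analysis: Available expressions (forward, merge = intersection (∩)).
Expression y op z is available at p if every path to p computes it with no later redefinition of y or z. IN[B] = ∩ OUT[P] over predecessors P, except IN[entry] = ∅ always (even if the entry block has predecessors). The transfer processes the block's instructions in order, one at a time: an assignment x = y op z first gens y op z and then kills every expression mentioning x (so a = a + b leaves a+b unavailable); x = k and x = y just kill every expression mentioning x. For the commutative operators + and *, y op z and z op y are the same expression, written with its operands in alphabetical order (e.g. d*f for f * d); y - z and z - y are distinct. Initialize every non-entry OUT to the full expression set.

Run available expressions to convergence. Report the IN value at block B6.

Answer: {f+f}

Derivation:
Converged values:
  B0:  IN={}  OUT={}
  B1:  IN={}  OUT={}
  B2:  IN={}  OUT={}
  B3:  IN={}  OUT={a+b}
  B4:  IN={}  OUT={}
  B5:  IN={}  OUT={f+f}
  B6:  IN={f+f}  OUT={}
  B7:  IN={}  OUT={}
  B8:  IN={}  OUT={}

Merge at B6: IN[B6] = OUT[B5] = {f+f}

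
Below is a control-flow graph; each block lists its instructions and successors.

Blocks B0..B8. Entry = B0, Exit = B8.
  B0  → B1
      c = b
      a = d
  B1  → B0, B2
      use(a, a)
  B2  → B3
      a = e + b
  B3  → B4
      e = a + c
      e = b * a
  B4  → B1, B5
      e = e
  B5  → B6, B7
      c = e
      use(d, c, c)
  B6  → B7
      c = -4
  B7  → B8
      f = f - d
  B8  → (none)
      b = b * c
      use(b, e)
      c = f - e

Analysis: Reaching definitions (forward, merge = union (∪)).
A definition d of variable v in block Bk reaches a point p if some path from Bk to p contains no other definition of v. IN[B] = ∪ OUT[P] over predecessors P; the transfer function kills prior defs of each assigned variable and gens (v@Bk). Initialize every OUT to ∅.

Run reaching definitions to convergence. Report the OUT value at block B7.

Answer: {a@B2, c@B5, c@B6, e@B4, f@B7}

Working:
Per-block solution:
  B0:   IN={a@B0, a@B2, c@B0, e@B4}   OUT={a@B0, c@B0, e@B4}
  B1:   IN={a@B0, a@B2, c@B0, e@B4}   OUT={a@B0, a@B2, c@B0, e@B4}
  B2:   IN={a@B0, a@B2, c@B0, e@B4}   OUT={a@B2, c@B0, e@B4}
  B3:   IN={a@B2, c@B0, e@B4}   OUT={a@B2, c@B0, e@B3}
  B4:   IN={a@B2, c@B0, e@B3}   OUT={a@B2, c@B0, e@B4}
  B5:   IN={a@B2, c@B0, e@B4}   OUT={a@B2, c@B5, e@B4}
  B6:   IN={a@B2, c@B5, e@B4}   OUT={a@B2, c@B6, e@B4}
  B7:   IN={a@B2, c@B5, c@B6, e@B4}   OUT={a@B2, c@B5, c@B6, e@B4, f@B7}
  B8:   IN={a@B2, c@B5, c@B6, e@B4, f@B7}   OUT={a@B2, b@B8, c@B8, e@B4, f@B7}

Merge at B7: IN[B7] = OUT[B5] ⊔ OUT[B6] = {a@B2, c@B5, c@B6, e@B4}
Applying B7's transfer function to that IN value gives OUT[B7] (row B7 above).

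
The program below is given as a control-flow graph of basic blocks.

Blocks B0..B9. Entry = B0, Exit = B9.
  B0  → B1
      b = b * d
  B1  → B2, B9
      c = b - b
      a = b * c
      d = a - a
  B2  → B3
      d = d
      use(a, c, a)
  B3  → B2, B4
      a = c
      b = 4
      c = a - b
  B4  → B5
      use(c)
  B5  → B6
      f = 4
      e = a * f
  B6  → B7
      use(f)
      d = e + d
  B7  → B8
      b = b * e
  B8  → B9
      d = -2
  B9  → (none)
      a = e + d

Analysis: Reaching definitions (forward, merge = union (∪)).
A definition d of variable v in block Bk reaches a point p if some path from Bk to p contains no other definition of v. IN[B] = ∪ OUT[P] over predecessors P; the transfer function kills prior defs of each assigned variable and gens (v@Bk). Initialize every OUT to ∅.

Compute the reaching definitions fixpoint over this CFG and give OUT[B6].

Converged values:
  B0:   IN={}   OUT={b@B0}
  B1:   IN={b@B0}   OUT={a@B1, b@B0, c@B1, d@B1}
  B2:   IN={a@B1, a@B3, b@B0, b@B3, c@B1, c@B3, d@B1, d@B2}   OUT={a@B1, a@B3, b@B0, b@B3, c@B1, c@B3, d@B2}
  B3:   IN={a@B1, a@B3, b@B0, b@B3, c@B1, c@B3, d@B2}   OUT={a@B3, b@B3, c@B3, d@B2}
  B4:   IN={a@B3, b@B3, c@B3, d@B2}   OUT={a@B3, b@B3, c@B3, d@B2}
  B5:   IN={a@B3, b@B3, c@B3, d@B2}   OUT={a@B3, b@B3, c@B3, d@B2, e@B5, f@B5}
  B6:   IN={a@B3, b@B3, c@B3, d@B2, e@B5, f@B5}   OUT={a@B3, b@B3, c@B3, d@B6, e@B5, f@B5}
  B7:   IN={a@B3, b@B3, c@B3, d@B6, e@B5, f@B5}   OUT={a@B3, b@B7, c@B3, d@B6, e@B5, f@B5}
  B8:   IN={a@B3, b@B7, c@B3, d@B6, e@B5, f@B5}   OUT={a@B3, b@B7, c@B3, d@B8, e@B5, f@B5}
  B9:   IN={a@B1, a@B3, b@B0, b@B7, c@B1, c@B3, d@B1, d@B8, e@B5, f@B5}   OUT={a@B9, b@B0, b@B7, c@B1, c@B3, d@B1, d@B8, e@B5, f@B5}

Merge at B6: IN[B6] = OUT[B5] = {a@B3, b@B3, c@B3, d@B2, e@B5, f@B5}
Applying B6's transfer function to that IN value gives OUT[B6] (row B6 above).

Answer: {a@B3, b@B3, c@B3, d@B6, e@B5, f@B5}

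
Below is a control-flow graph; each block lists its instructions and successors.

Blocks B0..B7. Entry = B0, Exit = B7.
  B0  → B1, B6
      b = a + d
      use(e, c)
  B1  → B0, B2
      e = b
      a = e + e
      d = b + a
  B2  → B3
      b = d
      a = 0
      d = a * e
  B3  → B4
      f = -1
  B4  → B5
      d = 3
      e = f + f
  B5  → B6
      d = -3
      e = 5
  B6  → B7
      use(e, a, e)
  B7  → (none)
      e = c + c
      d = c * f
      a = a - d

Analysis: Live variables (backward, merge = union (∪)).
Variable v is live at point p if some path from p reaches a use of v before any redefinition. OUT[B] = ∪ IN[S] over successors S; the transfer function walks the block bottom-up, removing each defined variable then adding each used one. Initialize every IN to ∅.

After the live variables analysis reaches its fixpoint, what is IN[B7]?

Per-block solution:
  B0:  IN={a, c, d, e, f}  OUT={a, b, c, e, f}
  B1:  IN={b, c, f}  OUT={a, c, d, e, f}
  B2:  IN={c, d, e}  OUT={a, c}
  B3:  IN={a, c}  OUT={a, c, f}
  B4:  IN={a, c, f}  OUT={a, c, f}
  B5:  IN={a, c, f}  OUT={a, c, e, f}
  B6:  IN={a, c, e, f}  OUT={a, c, f}
  B7:  IN={a, c, f}  OUT={}

B7 is the boundary node: OUT[B7] = {}
Applying B7's transfer function to that OUT value gives IN[B7] (row B7 above).

Answer: {a, c, f}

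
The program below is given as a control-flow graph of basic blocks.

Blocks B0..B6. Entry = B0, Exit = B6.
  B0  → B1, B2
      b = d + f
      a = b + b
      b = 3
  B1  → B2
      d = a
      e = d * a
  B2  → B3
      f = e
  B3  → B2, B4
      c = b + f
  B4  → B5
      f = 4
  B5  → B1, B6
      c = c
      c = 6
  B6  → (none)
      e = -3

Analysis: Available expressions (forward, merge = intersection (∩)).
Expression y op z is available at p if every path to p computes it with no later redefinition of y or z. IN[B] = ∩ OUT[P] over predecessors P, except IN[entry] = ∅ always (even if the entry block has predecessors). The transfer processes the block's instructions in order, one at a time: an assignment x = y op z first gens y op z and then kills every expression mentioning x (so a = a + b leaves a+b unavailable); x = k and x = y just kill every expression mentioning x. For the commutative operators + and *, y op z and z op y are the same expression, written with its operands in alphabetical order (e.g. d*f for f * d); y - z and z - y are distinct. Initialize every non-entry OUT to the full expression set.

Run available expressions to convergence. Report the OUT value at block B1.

Converged values:
  B0: | IN={} | OUT={d+f}
  B1: | IN={} | OUT={a*d}
  B2: | IN={} | OUT={}
  B3: | IN={} | OUT={b+f}
  B4: | IN={b+f} | OUT={}
  B5: | IN={} | OUT={}
  B6: | IN={} | OUT={}

Merge at B1: IN[B1] = OUT[B0] ∩ OUT[B5] = {}
Applying B1's transfer function to that IN value gives OUT[B1] (row B1 above).

Answer: {a*d}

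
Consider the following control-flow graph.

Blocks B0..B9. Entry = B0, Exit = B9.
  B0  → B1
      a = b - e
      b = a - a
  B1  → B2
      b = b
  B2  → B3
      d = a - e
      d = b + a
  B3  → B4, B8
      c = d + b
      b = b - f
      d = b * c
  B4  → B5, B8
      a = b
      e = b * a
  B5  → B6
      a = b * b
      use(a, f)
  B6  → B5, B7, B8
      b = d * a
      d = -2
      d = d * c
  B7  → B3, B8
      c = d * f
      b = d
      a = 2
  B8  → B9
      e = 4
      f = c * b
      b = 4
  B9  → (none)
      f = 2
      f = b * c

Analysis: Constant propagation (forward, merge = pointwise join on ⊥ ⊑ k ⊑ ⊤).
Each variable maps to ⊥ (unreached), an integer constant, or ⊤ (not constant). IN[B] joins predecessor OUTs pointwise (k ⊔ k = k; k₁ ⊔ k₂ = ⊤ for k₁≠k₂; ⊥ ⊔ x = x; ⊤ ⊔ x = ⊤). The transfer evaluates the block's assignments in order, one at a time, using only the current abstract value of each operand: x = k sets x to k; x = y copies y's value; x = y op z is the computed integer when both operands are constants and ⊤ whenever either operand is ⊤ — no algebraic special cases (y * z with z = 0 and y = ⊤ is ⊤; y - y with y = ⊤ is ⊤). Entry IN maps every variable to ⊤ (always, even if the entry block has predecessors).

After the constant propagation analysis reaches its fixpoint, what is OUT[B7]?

Answer: {a: 2, b: ⊤, c: ⊤, d: ⊤, e: ⊤, f: ⊤}

Working:
Per-block solution:
  B0:   IN=(all ⊤)   OUT=(all ⊤)
  B1:   IN=(all ⊤)   OUT=(all ⊤)
  B2:   IN=(all ⊤)   OUT=(all ⊤)
  B3:   IN=(all ⊤)   OUT=(all ⊤)
  B4:   IN=(all ⊤)   OUT=(all ⊤)
  B5:   IN=(all ⊤)   OUT=(all ⊤)
  B6:   IN=(all ⊤)   OUT=(all ⊤)
  B7:   IN=(all ⊤)   OUT={a:2; rest ⊤}
  B8:   IN=(all ⊤)   OUT={b:4, e:4; rest ⊤}
  B9:   IN={b:4, e:4; rest ⊤}   OUT={b:4, e:4; rest ⊤}

Merge at B7: IN[B7] = OUT[B6] = {a: ⊤, b: ⊤, c: ⊤, d: ⊤, e: ⊤, f: ⊤}
Applying B7's transfer function to that IN value gives OUT[B7] (row B7 above).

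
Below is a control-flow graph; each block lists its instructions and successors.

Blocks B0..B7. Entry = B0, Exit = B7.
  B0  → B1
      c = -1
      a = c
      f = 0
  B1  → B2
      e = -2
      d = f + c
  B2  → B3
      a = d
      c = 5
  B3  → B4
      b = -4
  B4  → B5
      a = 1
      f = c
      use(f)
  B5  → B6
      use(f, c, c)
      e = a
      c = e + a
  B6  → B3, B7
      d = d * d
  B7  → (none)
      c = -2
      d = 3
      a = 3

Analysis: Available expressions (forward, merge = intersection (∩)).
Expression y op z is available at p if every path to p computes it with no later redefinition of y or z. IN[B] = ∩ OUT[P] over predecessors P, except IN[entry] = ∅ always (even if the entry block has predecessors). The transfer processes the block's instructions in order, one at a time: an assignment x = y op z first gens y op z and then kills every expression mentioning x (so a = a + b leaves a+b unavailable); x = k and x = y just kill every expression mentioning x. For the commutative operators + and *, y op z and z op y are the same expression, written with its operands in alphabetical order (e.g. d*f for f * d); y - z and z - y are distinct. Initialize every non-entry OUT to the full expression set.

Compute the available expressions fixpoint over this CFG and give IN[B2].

Answer: {c+f}

Derivation:
Converged values:
  B0:  IN={}  OUT={}
  B1:  IN={}  OUT={c+f}
  B2:  IN={c+f}  OUT={}
  B3:  IN={}  OUT={}
  B4:  IN={}  OUT={}
  B5:  IN={}  OUT={a+e}
  B6:  IN={a+e}  OUT={a+e}
  B7:  IN={a+e}  OUT={}

Merge at B2: IN[B2] = OUT[B1] = {c+f}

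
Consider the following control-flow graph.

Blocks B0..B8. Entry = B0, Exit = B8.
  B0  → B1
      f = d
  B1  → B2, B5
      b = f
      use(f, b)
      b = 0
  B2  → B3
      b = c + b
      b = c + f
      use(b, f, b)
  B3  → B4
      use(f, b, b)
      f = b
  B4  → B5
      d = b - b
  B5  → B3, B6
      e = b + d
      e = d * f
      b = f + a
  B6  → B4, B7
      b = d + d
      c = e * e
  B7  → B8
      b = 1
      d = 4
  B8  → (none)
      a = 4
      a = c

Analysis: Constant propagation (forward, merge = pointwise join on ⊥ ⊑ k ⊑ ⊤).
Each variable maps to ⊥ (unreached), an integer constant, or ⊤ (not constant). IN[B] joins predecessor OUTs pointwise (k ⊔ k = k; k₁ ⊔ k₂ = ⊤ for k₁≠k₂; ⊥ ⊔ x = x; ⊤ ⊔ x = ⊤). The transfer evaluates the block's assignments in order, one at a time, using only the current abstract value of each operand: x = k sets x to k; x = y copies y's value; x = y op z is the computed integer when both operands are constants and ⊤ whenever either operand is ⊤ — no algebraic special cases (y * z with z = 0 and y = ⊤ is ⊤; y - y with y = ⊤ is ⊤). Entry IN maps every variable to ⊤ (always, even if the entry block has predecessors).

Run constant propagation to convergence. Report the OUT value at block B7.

Answer: {a: ⊤, b: 1, c: ⊤, d: 4, e: ⊤, f: ⊤}

Working:
Converged values:
  B0:  IN=(all ⊤)  OUT=(all ⊤)
  B1:  IN=(all ⊤)  OUT={b:0; rest ⊤}
  B2:  IN={b:0; rest ⊤}  OUT=(all ⊤)
  B3:  IN=(all ⊤)  OUT=(all ⊤)
  B4:  IN=(all ⊤)  OUT=(all ⊤)
  B5:  IN=(all ⊤)  OUT=(all ⊤)
  B6:  IN=(all ⊤)  OUT=(all ⊤)
  B7:  IN=(all ⊤)  OUT={b:1, d:4; rest ⊤}
  B8:  IN={b:1, d:4; rest ⊤}  OUT={b:1, d:4; rest ⊤}

Merge at B7: IN[B7] = OUT[B6] = {a: ⊤, b: ⊤, c: ⊤, d: ⊤, e: ⊤, f: ⊤}
Applying B7's transfer function to that IN value gives OUT[B7] (row B7 above).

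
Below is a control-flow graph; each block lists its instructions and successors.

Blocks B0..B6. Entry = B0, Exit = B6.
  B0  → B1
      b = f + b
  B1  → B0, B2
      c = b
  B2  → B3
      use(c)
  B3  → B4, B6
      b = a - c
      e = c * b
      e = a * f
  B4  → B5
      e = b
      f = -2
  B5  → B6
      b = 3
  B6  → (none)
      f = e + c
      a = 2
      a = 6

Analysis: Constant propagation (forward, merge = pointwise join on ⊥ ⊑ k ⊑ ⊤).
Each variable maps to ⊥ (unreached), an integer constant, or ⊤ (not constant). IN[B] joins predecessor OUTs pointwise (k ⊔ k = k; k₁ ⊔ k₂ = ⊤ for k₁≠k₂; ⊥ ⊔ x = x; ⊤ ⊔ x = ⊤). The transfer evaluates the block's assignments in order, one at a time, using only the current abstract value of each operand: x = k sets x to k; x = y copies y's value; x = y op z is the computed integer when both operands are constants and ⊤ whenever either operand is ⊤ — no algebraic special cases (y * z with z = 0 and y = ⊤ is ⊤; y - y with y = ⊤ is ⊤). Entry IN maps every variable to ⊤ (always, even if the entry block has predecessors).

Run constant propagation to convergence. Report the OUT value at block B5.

Answer: {a: ⊤, b: 3, c: ⊤, d: ⊤, e: ⊤, f: -2}

Working:
Per-block solution:
  B0:   IN=(all ⊤)   OUT=(all ⊤)
  B1:   IN=(all ⊤)   OUT=(all ⊤)
  B2:   IN=(all ⊤)   OUT=(all ⊤)
  B3:   IN=(all ⊤)   OUT=(all ⊤)
  B4:   IN=(all ⊤)   OUT={f:-2; rest ⊤}
  B5:   IN={f:-2; rest ⊤}   OUT={b:3, f:-2; rest ⊤}
  B6:   IN=(all ⊤)   OUT={a:6; rest ⊤}

Merge at B5: IN[B5] = OUT[B4] = {a: ⊤, b: ⊤, c: ⊤, d: ⊤, e: ⊤, f: -2}
Applying B5's transfer function to that IN value gives OUT[B5] (row B5 above).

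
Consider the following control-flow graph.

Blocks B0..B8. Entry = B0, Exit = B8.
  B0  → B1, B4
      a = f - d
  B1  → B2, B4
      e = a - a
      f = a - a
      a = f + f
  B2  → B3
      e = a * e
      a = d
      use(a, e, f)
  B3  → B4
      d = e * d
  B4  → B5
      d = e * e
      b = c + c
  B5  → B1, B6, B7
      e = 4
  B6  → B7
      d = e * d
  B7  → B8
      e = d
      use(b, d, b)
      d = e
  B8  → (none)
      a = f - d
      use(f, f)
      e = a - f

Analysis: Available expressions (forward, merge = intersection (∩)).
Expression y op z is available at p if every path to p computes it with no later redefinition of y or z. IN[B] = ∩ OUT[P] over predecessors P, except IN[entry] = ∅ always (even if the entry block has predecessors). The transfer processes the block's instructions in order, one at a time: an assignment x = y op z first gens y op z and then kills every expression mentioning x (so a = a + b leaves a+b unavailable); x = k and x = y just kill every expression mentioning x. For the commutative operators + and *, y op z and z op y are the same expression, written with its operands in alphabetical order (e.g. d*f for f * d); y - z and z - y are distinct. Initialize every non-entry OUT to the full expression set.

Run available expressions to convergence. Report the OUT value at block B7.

Fixpoint table:
  B0:   IN={}   OUT={f-d}
  B1:   IN={}   OUT={f+f}
  B2:   IN={f+f}   OUT={f+f}
  B3:   IN={f+f}   OUT={f+f}
  B4:   IN={}   OUT={c+c, e*e}
  B5:   IN={c+c, e*e}   OUT={c+c}
  B6:   IN={c+c}   OUT={c+c}
  B7:   IN={c+c}   OUT={c+c}
  B8:   IN={c+c}   OUT={a-f, c+c, f-d}

Merge at B7: IN[B7] = OUT[B5] ∩ OUT[B6] = {c+c}
Applying B7's transfer function to that IN value gives OUT[B7] (row B7 above).

Answer: {c+c}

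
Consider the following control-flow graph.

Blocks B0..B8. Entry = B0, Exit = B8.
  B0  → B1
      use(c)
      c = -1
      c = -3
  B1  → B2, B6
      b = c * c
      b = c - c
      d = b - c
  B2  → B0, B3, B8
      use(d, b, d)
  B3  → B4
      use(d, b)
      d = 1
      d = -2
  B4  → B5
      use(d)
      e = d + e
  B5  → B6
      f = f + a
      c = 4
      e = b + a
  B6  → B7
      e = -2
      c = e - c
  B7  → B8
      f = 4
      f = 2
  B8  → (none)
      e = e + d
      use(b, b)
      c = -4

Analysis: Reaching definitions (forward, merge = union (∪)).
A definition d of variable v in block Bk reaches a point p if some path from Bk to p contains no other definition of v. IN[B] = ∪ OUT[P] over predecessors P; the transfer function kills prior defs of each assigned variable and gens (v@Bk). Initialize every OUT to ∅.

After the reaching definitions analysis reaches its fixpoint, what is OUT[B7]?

Converged values:
  B0: | IN={b@B1, c@B0, d@B1} | OUT={b@B1, c@B0, d@B1}
  B1: | IN={b@B1, c@B0, d@B1} | OUT={b@B1, c@B0, d@B1}
  B2: | IN={b@B1, c@B0, d@B1} | OUT={b@B1, c@B0, d@B1}
  B3: | IN={b@B1, c@B0, d@B1} | OUT={b@B1, c@B0, d@B3}
  B4: | IN={b@B1, c@B0, d@B3} | OUT={b@B1, c@B0, d@B3, e@B4}
  B5: | IN={b@B1, c@B0, d@B3, e@B4} | OUT={b@B1, c@B5, d@B3, e@B5, f@B5}
  B6: | IN={b@B1, c@B0, c@B5, d@B1, d@B3, e@B5, f@B5} | OUT={b@B1, c@B6, d@B1, d@B3, e@B6, f@B5}
  B7: | IN={b@B1, c@B6, d@B1, d@B3, e@B6, f@B5} | OUT={b@B1, c@B6, d@B1, d@B3, e@B6, f@B7}
  B8: | IN={b@B1, c@B0, c@B6, d@B1, d@B3, e@B6, f@B7} | OUT={b@B1, c@B8, d@B1, d@B3, e@B8, f@B7}

Merge at B7: IN[B7] = OUT[B6] = {b@B1, c@B6, d@B1, d@B3, e@B6, f@B5}
Applying B7's transfer function to that IN value gives OUT[B7] (row B7 above).

Answer: {b@B1, c@B6, d@B1, d@B3, e@B6, f@B7}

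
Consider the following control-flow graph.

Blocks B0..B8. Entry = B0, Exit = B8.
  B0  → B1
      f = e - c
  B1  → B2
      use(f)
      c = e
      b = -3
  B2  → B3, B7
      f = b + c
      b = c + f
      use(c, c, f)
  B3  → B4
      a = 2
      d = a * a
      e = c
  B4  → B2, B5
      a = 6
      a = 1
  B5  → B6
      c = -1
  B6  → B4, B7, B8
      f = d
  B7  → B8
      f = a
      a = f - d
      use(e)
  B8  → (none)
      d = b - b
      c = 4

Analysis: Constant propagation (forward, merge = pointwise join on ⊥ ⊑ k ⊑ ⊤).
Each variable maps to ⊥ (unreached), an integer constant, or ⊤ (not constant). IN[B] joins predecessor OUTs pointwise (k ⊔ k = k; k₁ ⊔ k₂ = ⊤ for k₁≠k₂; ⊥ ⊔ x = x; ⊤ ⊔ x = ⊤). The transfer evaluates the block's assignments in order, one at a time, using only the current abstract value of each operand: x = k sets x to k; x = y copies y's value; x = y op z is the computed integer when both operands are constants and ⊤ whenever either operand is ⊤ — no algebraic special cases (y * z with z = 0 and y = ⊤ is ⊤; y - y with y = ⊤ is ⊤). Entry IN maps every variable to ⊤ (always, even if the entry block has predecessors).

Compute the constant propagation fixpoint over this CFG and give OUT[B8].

Per-block solution:
  B0:  IN=(all ⊤)  OUT=(all ⊤)
  B1:  IN=(all ⊤)  OUT={b:-3; rest ⊤}
  B2:  IN=(all ⊤)  OUT=(all ⊤)
  B3:  IN=(all ⊤)  OUT={a:2, d:4; rest ⊤}
  B4:  IN={d:4; rest ⊤}  OUT={a:1, d:4; rest ⊤}
  B5:  IN={a:1, d:4; rest ⊤}  OUT={a:1, c:-1, d:4; rest ⊤}
  B6:  IN={a:1, c:-1, d:4; rest ⊤}  OUT={a:1, c:-1, d:4, f:4; rest ⊤}
  B7:  IN=(all ⊤)  OUT=(all ⊤)
  B8:  IN=(all ⊤)  OUT={c:4; rest ⊤}

Merge at B8: IN[B8] = OUT[B6] ⊔ OUT[B7] = {a: ⊤, b: ⊤, c: ⊤, d: ⊤, e: ⊤, f: ⊤}
Applying B8's transfer function to that IN value gives OUT[B8] (row B8 above).

Answer: {a: ⊤, b: ⊤, c: 4, d: ⊤, e: ⊤, f: ⊤}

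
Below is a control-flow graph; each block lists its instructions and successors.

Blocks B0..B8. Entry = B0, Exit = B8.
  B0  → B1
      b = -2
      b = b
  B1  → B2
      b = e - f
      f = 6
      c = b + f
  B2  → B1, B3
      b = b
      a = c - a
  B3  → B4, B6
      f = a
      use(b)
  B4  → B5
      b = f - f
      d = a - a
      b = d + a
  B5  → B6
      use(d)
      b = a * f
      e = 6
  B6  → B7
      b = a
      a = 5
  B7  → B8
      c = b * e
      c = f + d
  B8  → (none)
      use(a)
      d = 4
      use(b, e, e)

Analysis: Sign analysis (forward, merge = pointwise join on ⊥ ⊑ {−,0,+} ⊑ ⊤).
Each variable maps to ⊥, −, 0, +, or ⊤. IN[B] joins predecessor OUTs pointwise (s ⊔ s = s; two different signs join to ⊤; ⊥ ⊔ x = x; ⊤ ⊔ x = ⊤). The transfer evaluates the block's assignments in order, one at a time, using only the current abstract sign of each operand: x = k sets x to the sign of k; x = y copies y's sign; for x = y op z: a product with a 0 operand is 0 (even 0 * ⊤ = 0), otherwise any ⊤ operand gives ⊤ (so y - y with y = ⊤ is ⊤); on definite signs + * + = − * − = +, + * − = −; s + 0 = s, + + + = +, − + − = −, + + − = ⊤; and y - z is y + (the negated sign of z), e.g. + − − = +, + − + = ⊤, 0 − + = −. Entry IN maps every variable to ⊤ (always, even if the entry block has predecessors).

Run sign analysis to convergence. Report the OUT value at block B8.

Answer: {a: +, b: ⊤, c: ⊤, d: +, e: ⊤, f: ⊤}

Trace:
Per-block solution:
  B0:  IN=(all ⊤)  OUT={b:-; rest ⊤}
  B1:  IN=(all ⊤)  OUT={f:+; rest ⊤}
  B2:  IN={f:+; rest ⊤}  OUT={f:+; rest ⊤}
  B3:  IN={f:+; rest ⊤}  OUT=(all ⊤)
  B4:  IN=(all ⊤)  OUT=(all ⊤)
  B5:  IN=(all ⊤)  OUT={e:+; rest ⊤}
  B6:  IN=(all ⊤)  OUT={a:+; rest ⊤}
  B7:  IN={a:+; rest ⊤}  OUT={a:+; rest ⊤}
  B8:  IN={a:+; rest ⊤}  OUT={a:+, d:+; rest ⊤}

Merge at B8: IN[B8] = OUT[B7] = {a: +, b: ⊤, c: ⊤, d: ⊤, e: ⊤, f: ⊤}
Applying B8's transfer function to that IN value gives OUT[B8] (row B8 above).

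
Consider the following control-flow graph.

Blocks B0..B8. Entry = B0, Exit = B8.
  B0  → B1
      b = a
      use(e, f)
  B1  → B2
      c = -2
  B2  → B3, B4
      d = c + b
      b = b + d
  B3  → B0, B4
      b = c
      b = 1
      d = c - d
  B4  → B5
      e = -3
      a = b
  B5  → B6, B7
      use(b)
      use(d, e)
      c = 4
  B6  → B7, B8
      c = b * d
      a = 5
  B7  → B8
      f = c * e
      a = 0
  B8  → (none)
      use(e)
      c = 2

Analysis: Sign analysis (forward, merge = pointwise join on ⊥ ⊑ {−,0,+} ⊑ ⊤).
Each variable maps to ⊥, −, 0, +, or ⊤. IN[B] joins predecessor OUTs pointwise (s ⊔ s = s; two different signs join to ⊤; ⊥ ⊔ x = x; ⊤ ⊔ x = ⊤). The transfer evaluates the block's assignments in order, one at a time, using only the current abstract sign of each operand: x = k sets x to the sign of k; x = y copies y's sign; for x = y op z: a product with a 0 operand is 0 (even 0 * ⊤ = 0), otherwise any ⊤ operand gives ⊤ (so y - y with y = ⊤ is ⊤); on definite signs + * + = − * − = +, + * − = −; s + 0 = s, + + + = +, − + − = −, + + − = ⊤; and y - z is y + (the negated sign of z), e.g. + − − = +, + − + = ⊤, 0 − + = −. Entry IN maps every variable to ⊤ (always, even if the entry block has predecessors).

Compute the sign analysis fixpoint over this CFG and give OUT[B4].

Per-block solution:
  B0:   IN=(all ⊤)   OUT=(all ⊤)
  B1:   IN=(all ⊤)   OUT={c:-; rest ⊤}
  B2:   IN={c:-; rest ⊤}   OUT={c:-; rest ⊤}
  B3:   IN={c:-; rest ⊤}   OUT={b:+, c:-; rest ⊤}
  B4:   IN={c:-; rest ⊤}   OUT={c:-, e:-; rest ⊤}
  B5:   IN={c:-, e:-; rest ⊤}   OUT={c:+, e:-; rest ⊤}
  B6:   IN={c:+, e:-; rest ⊤}   OUT={a:+, e:-; rest ⊤}
  B7:   IN={e:-; rest ⊤}   OUT={a:0, e:-; rest ⊤}
  B8:   IN={e:-; rest ⊤}   OUT={c:+, e:-; rest ⊤}

Merge at B4: IN[B4] = OUT[B2] ⊔ OUT[B3] = {a: ⊤, b: ⊤, c: -, d: ⊤, e: ⊤, f: ⊤}
Applying B4's transfer function to that IN value gives OUT[B4] (row B4 above).

Answer: {a: ⊤, b: ⊤, c: -, d: ⊤, e: -, f: ⊤}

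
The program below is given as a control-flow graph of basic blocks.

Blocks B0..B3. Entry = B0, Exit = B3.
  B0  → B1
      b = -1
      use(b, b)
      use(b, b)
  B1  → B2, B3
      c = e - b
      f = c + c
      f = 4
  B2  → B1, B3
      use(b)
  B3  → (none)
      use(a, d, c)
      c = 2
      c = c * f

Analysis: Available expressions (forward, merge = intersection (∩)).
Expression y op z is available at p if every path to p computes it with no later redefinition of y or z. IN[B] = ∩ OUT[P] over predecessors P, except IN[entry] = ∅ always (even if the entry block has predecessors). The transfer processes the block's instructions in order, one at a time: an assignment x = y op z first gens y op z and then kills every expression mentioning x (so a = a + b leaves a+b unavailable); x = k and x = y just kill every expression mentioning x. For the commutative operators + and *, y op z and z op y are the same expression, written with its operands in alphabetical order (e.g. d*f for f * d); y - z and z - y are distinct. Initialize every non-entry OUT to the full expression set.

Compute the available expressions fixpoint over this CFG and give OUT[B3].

Per-block solution:
  B0:   IN={}   OUT={}
  B1:   IN={}   OUT={c+c, e-b}
  B2:   IN={c+c, e-b}   OUT={c+c, e-b}
  B3:   IN={c+c, e-b}   OUT={e-b}

Merge at B3: IN[B3] = OUT[B1] ∩ OUT[B2] = {c+c, e-b}
Applying B3's transfer function to that IN value gives OUT[B3] (row B3 above).

Answer: {e-b}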